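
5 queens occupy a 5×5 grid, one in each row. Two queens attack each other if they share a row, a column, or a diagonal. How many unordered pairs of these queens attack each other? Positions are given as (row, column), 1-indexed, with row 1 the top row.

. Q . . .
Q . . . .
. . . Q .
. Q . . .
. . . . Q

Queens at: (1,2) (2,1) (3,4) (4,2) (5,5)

3

Same column: (1,2)–(4,2) (column 2).
Same diagonal: (1,2)–(2,1) (|1−2| = |2−1| = 1); (1,2)–(3,4) (|1−3| = |2−4| = 2).
Total attacking pairs: 3.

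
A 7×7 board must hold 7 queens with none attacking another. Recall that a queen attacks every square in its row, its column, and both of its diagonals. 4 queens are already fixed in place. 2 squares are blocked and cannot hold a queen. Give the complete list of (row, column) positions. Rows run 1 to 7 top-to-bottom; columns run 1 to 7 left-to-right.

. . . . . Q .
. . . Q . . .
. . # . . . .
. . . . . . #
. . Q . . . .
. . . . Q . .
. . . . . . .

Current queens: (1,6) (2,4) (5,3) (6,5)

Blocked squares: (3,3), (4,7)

(1,6) (2,4) (3,7) (4,1) (5,3) (6,5) (7,2)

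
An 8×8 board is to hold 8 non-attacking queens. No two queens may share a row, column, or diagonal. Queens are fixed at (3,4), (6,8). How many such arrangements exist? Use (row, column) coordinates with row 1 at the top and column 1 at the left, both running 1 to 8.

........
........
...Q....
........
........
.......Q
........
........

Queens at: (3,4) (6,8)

Branch on row 1: col 1 → 0; col 5 → 2; col 7 → 0.
Sum: 0 + 2 + 0 = 2.

2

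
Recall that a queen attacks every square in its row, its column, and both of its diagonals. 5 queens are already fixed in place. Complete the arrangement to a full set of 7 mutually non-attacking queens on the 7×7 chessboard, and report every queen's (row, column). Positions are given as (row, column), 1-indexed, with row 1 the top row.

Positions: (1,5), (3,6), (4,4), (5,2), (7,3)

(1,5) (2,1) (3,6) (4,4) (5,2) (6,7) (7,3)

Row 2: attacked by (1,5)→{4,5,6}; (3,6)→{5,6,7}; (4,4)→{2,4,6}; (5,2)→{2,5}; (7,3)→{3}. Safe: 1. Place at column 1.
Row 6: attacked by (1,5)→{5}; (2,1)→{1,5}; (3,6)→{3,6}; (4,4)→{2,4,6}; (5,2)→{1,2,3}; (7,3)→{2,3,4}. Safe: 7. Place at column 7.
Columns [5, 1, 6, 4, 2, 7, 3], r−c [-4, 1, -3, 0, 3, -1, 4], r+c [6, 3, 9, 8, 7, 13, 10] are all distinct, so no two queens attack.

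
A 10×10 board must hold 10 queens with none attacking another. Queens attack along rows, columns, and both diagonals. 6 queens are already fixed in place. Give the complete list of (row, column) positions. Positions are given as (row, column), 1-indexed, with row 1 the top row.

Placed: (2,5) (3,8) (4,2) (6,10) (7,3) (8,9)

(1,1) (2,5) (3,8) (4,2) (5,7) (6,10) (7,3) (8,9) (9,6) (10,4)

Row 1: attacked by (2,5)→{4,5,6}; (3,8)→{6,8,10}; (4,2)→{2,5}; (6,10)→{5,10}; (7,3)→{3,9}; (8,9)→{2,9}. Safe: 1, 7. Place at column 1.
Row 5: attacked by (1,1)→{1,5}; (2,5)→{2,5,8}; (3,8)→{6,8,10}; (4,2)→{1,2,3}; (6,10)→{9,10}; (7,3)→{1,3,5}; (8,9)→{6,9}. Safe: 4, 7. Place at column 7.
Row 9: attacked by (1,1)→{1,9}; (2,5)→{5}; (3,8)→{2,8}; (4,2)→{2,7}; (5,7)→{3,7}; (6,10)→{7,10}; (7,3)→{1,3,5}; (8,9)→{8,9,10}. Safe: 4, 6. Place at column 6.
Row 10: attacked by (1,1)→{1,10}; (2,5)→{5}; (3,8)→{1,8}; (4,2)→{2,8}; (5,7)→{2,7}; (6,10)→{6,10}; (7,3)→{3,6}; (8,9)→{7,9}; (9,6)→{5,6,7}. Safe: 4. Place at column 4.
Columns [1, 5, 8, 2, 7, 10, 3, 9, 6, 4], r−c [0, -3, -5, 2, -2, -4, 4, -1, 3, 6], r+c [2, 7, 11, 6, 12, 16, 10, 17, 15, 14] are all distinct, so no two queens attack.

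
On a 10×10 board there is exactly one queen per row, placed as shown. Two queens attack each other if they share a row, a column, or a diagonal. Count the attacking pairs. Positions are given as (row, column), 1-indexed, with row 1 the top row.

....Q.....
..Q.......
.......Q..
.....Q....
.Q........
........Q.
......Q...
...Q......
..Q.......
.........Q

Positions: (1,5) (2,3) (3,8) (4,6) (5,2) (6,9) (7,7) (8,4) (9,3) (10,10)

Same column: (2,3)–(9,3) (column 3).
Same diagonal: (7,7)–(10,10) (|7−10| = |7−10| = 3); (8,4)–(9,3) (|8−9| = |4−3| = 1).
Total attacking pairs: 3.

3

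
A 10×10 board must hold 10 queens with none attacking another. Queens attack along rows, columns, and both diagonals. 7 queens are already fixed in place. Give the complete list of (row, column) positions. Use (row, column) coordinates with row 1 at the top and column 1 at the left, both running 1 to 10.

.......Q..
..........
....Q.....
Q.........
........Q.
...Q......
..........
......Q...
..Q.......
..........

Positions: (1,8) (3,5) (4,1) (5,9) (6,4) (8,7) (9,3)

(1,8) (2,2) (3,5) (4,1) (5,9) (6,4) (7,10) (8,7) (9,3) (10,6)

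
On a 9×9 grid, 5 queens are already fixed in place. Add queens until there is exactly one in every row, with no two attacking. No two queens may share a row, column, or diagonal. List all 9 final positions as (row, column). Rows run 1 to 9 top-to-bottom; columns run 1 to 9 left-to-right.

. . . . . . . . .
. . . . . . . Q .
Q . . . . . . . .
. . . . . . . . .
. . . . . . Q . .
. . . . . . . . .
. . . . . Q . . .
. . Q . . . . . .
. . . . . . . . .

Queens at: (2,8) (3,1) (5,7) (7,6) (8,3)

(1,4) (2,8) (3,1) (4,5) (5,7) (6,2) (7,6) (8,3) (9,9)

Row 1: attacked by (2,8)→{7,8,9}; (3,1)→{1,3}; (5,7)→{3,7}; (7,6)→{6}; (8,3)→{3}. Safe: 2, 4, 5. Place at column 4.
Row 4: attacked by (1,4)→{1,4,7}; (2,8)→{6,8}; (3,1)→{1,2}; (5,7)→{6,7,8}; (7,6)→{3,6,9}; (8,3)→{3,7}. Safe: 5. Place at column 5.
Row 6: attacked by (1,4)→{4,9}; (2,8)→{4,8}; (3,1)→{1,4}; (4,5)→{3,5,7}; (5,7)→{6,7,8}; (7,6)→{5,6,7}; (8,3)→{1,3,5}. Safe: 2. Place at column 2.
Row 9: attacked by (1,4)→{4}; (2,8)→{1,8}; (3,1)→{1,7}; (4,5)→{5}; (5,7)→{3,7}; (6,2)→{2,5}; (7,6)→{4,6,8}; (8,3)→{2,3,4}. Safe: 9. Place at column 9.
Columns [4, 8, 1, 5, 7, 2, 6, 3, 9], r−c [-3, -6, 2, -1, -2, 4, 1, 5, 0], r+c [5, 10, 4, 9, 12, 8, 13, 11, 18] are all distinct, so no two queens attack.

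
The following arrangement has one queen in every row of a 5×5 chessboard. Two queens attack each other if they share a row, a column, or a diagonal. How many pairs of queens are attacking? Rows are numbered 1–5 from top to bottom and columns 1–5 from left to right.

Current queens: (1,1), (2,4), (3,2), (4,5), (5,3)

0

All columns are distinct and no two queens satisfy |Δrow| = |Δcol|, so no pair attacks.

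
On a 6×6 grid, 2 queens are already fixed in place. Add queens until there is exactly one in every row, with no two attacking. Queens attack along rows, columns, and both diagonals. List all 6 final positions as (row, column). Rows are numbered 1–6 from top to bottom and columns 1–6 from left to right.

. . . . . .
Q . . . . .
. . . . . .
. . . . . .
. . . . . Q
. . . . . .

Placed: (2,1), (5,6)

(1,4) (2,1) (3,5) (4,2) (5,6) (6,3)

Row 1: attacked by (2,1)→{1,2}; (5,6)→{2,6}. Safe: 3, 4, 5. Place at column 4.
Row 3: attacked by (1,4)→{2,4,6}; (2,1)→{1,2}; (5,6)→{4,6}. Safe: 3, 5. Place at column 5.
Row 4: attacked by (1,4)→{1,4}; (2,1)→{1,3}; (3,5)→{4,5,6}; (5,6)→{5,6}. Safe: 2. Place at column 2.
Row 6: attacked by (1,4)→{4}; (2,1)→{1,5}; (3,5)→{2,5}; (4,2)→{2,4}; (5,6)→{5,6}. Safe: 3. Place at column 3.
Columns [4, 1, 5, 2, 6, 3], r−c [-3, 1, -2, 2, -1, 3], r+c [5, 3, 8, 6, 11, 9] are all distinct, so no two queens attack.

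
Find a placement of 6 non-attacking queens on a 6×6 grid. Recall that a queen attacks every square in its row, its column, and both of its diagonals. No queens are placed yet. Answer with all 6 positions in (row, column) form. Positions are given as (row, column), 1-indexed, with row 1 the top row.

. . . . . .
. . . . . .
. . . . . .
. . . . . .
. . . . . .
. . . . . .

Row 1: Safe: 1, 2, 3, 4, 5, 6. Place at column 2.
Row 2: attacked by (1,2)→{1,2,3}. Safe: 4, 5, 6. Place at column 4.
Row 3: attacked by (1,2)→{2,4}; (2,4)→{3,4,5}. Safe: 1, 6. Place at column 6.
Row 4: attacked by (1,2)→{2,5}; (2,4)→{2,4,6}; (3,6)→{5,6}. Safe: 1, 3. Place at column 1.
Row 5: attacked by (1,2)→{2,6}; (2,4)→{1,4}; (3,6)→{4,6}; (4,1)→{1,2}. Safe: 3, 5. Place at column 3.
Row 6: attacked by (1,2)→{2}; (2,4)→{4}; (3,6)→{3,6}; (4,1)→{1,3}; (5,3)→{2,3,4}. Safe: 5. Place at column 5.
Columns [2, 4, 6, 1, 3, 5], r−c [-1, -2, -3, 3, 2, 1], r+c [3, 6, 9, 5, 8, 11] are all distinct, so no two queens attack.

(1,2) (2,4) (3,6) (4,1) (5,3) (6,5)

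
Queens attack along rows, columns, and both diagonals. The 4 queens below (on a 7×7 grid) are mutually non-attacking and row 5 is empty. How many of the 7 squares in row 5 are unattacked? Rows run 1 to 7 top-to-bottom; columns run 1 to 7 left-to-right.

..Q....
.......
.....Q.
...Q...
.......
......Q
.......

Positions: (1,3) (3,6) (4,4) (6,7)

2

(1,3) attacks row 5 at column 3 and diagonals 7.
(3,6) attacks row 5 at column 6 and diagonals 4.
(4,4) attacks row 5 at column 4 and diagonals 3, 5.
(6,7) attacks row 5 at column 7 and diagonals 6.
Attacked columns: {3, 4, 5, 6, 7}. Safe: {1, 2}.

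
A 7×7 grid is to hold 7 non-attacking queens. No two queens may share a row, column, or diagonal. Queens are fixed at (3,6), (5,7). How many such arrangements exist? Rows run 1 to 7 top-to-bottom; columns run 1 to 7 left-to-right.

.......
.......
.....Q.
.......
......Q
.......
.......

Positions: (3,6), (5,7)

Branch on row 1: col 1 → 0; col 2 → 0; col 5 → 1.
Sum: 0 + 0 + 1 = 1.

1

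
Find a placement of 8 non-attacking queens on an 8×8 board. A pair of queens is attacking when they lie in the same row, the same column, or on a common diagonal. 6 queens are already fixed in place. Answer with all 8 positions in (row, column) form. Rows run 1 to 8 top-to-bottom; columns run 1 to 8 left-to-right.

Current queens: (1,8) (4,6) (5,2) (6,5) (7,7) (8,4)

(1,8) (2,3) (3,1) (4,6) (5,2) (6,5) (7,7) (8,4)

Row 2: attacked by (1,8)→{7,8}; (4,6)→{4,6,8}; (5,2)→{2,5}; (6,5)→{1,5}; (7,7)→{2,7}; (8,4)→{4}. Safe: 3. Place at column 3.
Row 3: attacked by (1,8)→{6,8}; (2,3)→{2,3,4}; (4,6)→{5,6,7}; (5,2)→{2,4}; (6,5)→{2,5,8}; (7,7)→{3,7}; (8,4)→{4}. Safe: 1. Place at column 1.
Columns [8, 3, 1, 6, 2, 5, 7, 4], r−c [-7, -1, 2, -2, 3, 1, 0, 4], r+c [9, 5, 4, 10, 7, 11, 14, 12] are all distinct, so no two queens attack.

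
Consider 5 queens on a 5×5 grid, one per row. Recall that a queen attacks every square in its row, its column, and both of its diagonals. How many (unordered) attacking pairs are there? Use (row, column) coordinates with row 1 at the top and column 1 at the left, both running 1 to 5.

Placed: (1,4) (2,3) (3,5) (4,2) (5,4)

Same column: (1,4)–(5,4) (column 4).
Same diagonal: (1,4)–(2,3) (|1−2| = |4−3| = 1).
Total attacking pairs: 2.

2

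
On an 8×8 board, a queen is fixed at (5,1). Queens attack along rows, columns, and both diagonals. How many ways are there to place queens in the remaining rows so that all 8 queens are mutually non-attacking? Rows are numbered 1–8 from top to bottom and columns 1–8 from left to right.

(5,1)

Branch on row 1: col 2 → 3; col 3 → 4; col 4 → 5; col 6 → 4; col 7 → 1; col 8 → 1.
Sum: 3 + 4 + 5 + 4 + 1 + 1 = 18.

18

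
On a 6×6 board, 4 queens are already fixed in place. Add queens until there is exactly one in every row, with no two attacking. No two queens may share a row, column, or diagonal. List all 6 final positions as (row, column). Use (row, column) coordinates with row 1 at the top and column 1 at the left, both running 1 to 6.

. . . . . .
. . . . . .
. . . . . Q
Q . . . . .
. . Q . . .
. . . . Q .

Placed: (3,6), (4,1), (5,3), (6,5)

Row 1: attacked by (3,6)→{4,6}; (4,1)→{1,4}; (5,3)→{3}; (6,5)→{5}. Safe: 2. Place at column 2.
Row 2: attacked by (1,2)→{1,2,3}; (3,6)→{5,6}; (4,1)→{1,3}; (5,3)→{3,6}; (6,5)→{1,5}. Safe: 4. Place at column 4.
Columns [2, 4, 6, 1, 3, 5], r−c [-1, -2, -3, 3, 2, 1], r+c [3, 6, 9, 5, 8, 11] are all distinct, so no two queens attack.

(1,2) (2,4) (3,6) (4,1) (5,3) (6,5)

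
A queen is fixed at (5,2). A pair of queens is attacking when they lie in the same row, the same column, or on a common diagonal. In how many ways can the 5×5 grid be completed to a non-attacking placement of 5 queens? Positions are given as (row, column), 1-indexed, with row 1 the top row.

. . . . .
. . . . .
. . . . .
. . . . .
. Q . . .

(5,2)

Branch on row 1: col 1 → 0; col 3 → 0; col 4 → 1; col 5 → 1.
Sum: 0 + 0 + 1 + 1 = 2.

2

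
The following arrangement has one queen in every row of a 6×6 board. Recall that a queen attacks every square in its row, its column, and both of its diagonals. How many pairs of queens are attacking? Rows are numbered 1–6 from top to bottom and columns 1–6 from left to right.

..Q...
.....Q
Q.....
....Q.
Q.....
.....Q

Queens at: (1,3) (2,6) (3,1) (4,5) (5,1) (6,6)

Same column: (2,6)–(6,6) (column 6); (3,1)–(5,1) (column 1).
Same diagonal: (1,3)–(3,1) (|1−3| = |3−1| = 2).
Total attacking pairs: 3.

3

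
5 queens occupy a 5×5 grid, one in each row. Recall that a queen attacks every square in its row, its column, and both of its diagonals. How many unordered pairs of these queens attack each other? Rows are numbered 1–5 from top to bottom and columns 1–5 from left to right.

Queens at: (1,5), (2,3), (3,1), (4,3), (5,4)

Same column: (2,3)–(4,3) (column 3).
Same diagonal: (4,3)–(5,4) (|4−5| = |3−4| = 1).
Total attacking pairs: 2.

2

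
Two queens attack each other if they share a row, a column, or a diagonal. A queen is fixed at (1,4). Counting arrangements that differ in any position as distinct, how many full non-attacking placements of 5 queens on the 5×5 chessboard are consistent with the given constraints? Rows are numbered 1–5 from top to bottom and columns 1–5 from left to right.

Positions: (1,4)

Branch on row 2: col 1 → 1; col 2 → 1.
Sum: 1 + 1 = 2.

2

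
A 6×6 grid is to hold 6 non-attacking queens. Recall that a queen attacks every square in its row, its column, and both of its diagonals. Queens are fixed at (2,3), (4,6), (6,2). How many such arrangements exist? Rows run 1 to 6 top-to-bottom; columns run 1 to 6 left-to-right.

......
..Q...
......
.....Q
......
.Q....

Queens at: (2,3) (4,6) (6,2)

1

Branch on row 1: col 1 → 0; col 5 → 1.
Sum: 0 + 1 = 1.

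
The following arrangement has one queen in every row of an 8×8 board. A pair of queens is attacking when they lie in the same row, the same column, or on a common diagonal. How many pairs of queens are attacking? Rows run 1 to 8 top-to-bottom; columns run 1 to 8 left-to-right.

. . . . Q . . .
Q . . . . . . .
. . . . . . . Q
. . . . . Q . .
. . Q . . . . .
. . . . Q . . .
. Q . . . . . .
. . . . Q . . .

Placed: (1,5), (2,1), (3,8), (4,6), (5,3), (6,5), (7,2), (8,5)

5

Same column: (1,5)–(6,5) (column 5); (1,5)–(8,5) (column 5); (6,5)–(8,5) (column 5).
Same diagonal: (2,1)–(6,5) (|2−6| = |1−5| = 4); (3,8)–(6,5) (|3−6| = |8−5| = 3).
Total attacking pairs: 5.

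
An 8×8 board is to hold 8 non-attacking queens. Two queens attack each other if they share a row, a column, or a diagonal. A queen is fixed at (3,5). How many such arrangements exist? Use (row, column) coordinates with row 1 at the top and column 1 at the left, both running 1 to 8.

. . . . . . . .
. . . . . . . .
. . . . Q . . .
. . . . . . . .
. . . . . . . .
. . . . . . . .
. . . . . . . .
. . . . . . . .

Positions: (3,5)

12

Branch on row 1: col 1 → 1; col 2 → 1; col 4 → 6; col 6 → 3; col 8 → 1.
Sum: 1 + 1 + 6 + 3 + 1 = 12.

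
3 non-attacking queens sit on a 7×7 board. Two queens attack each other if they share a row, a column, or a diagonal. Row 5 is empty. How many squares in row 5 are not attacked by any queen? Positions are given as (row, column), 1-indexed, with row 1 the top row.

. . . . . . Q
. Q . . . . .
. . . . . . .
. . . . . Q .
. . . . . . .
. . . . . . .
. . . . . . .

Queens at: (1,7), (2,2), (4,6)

(1,7) attacks row 5 at column 7 and diagonals 3.
(2,2) attacks row 5 at column 2 and diagonals 5.
(4,6) attacks row 5 at column 6 and diagonals 5, 7.
Attacked columns: {2, 3, 5, 6, 7}. Safe: {1, 4}.

2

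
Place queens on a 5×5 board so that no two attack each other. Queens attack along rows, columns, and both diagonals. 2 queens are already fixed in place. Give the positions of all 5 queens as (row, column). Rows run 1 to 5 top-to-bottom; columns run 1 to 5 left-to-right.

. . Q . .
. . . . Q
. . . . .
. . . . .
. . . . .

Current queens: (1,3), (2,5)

(1,3) (2,5) (3,2) (4,4) (5,1)

Row 3: attacked by (1,3)→{1,3,5}; (2,5)→{4,5}. Safe: 2. Place at column 2.
Row 4: attacked by (1,3)→{3}; (2,5)→{3,5}; (3,2)→{1,2,3}. Safe: 4. Place at column 4.
Row 5: attacked by (1,3)→{3}; (2,5)→{2,5}; (3,2)→{2,4}; (4,4)→{3,4,5}. Safe: 1. Place at column 1.
Columns [3, 5, 2, 4, 1], r−c [-2, -3, 1, 0, 4], r+c [4, 7, 5, 8, 6] are all distinct, so no two queens attack.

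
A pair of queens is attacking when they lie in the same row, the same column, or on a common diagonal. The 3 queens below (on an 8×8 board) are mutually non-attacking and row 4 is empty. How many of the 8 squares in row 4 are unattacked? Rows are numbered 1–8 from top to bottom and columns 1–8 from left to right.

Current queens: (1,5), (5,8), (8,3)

3

(1,5) attacks row 4 at column 5 and diagonals 2, 8.
(5,8) attacks row 4 at column 8 and diagonals 7.
(8,3) attacks row 4 at column 3 and diagonals 7.
Attacked columns: {2, 3, 5, 7, 8}. Safe: {1, 4, 6}.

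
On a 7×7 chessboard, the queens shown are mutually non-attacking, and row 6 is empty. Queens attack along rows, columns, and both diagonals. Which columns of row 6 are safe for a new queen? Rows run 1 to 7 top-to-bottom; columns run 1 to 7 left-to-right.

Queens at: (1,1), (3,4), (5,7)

columns 2, 3, 5

(1,1) attacks row 6 at column 1 and diagonals 6.
(3,4) attacks row 6 at column 4 and diagonals 1, 7.
(5,7) attacks row 6 at column 7 and diagonals 6.
Attacked columns: {1, 4, 6, 7}. Safe: {2, 3, 5}.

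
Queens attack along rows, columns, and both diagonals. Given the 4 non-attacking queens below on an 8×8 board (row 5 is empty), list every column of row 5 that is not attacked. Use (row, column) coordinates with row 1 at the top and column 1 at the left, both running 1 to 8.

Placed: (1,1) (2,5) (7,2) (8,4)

(1,1) attacks row 5 at column 1 and diagonals 5.
(2,5) attacks row 5 at column 5 and diagonals 2, 8.
(7,2) attacks row 5 at column 2 and diagonals 4.
(8,4) attacks row 5 at column 4 and diagonals 1, 7.
Attacked columns: {1, 2, 4, 5, 7, 8}. Safe: {3, 6}.

columns 3, 6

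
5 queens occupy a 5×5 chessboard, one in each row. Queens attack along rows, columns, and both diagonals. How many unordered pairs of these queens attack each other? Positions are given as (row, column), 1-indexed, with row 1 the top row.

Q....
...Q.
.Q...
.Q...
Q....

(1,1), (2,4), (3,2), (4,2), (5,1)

5

Same column: (1,1)–(5,1) (column 1); (3,2)–(4,2) (column 2).
Same diagonal: (2,4)–(4,2) (|2−4| = |4−2| = 2); (2,4)–(5,1) (|2−5| = |4−1| = 3); (4,2)–(5,1) (|4−5| = |2−1| = 1).
Total attacking pairs: 5.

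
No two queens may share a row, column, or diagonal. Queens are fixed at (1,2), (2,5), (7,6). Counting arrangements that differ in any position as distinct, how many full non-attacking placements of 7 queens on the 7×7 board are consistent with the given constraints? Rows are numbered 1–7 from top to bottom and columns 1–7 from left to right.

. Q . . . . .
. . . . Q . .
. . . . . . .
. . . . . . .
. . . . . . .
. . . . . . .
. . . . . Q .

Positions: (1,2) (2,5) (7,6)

Branch on row 3: col 1 → 1; col 3 → 1; col 7 → 1.
Sum: 1 + 1 + 1 = 3.

3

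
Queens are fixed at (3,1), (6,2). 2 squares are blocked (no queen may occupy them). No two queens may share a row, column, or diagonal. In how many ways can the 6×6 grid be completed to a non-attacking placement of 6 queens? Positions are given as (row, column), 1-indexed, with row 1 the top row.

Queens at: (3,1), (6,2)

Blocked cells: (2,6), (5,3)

Branch on row 1: col 4 → 0; col 5 → 1; col 6 → 0.
Sum: 0 + 1 + 0 = 1.

1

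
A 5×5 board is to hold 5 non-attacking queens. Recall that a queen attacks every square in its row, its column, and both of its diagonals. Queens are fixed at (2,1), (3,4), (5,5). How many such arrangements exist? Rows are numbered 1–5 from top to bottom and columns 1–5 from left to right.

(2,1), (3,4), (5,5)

Branch on row 1: col 3 → 1.
Sum: 1 = 1.

1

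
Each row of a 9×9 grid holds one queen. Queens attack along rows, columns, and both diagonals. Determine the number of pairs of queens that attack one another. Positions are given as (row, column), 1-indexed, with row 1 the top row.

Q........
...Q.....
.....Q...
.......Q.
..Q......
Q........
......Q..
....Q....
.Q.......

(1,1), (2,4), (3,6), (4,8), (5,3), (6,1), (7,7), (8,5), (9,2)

Same column: (1,1)–(6,1) (column 1).
Same diagonal: (1,1)–(7,7) (|1−7| = |1−7| = 6).
Total attacking pairs: 2.

2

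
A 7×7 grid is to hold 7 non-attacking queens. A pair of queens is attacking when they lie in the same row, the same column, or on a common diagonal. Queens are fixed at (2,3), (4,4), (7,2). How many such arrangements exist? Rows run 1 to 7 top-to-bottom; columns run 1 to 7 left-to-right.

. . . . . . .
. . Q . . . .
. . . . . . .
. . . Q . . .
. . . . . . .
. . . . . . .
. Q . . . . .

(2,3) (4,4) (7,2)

Branch on row 1: col 5 → 0; col 6 → 2.
Sum: 0 + 2 = 2.

2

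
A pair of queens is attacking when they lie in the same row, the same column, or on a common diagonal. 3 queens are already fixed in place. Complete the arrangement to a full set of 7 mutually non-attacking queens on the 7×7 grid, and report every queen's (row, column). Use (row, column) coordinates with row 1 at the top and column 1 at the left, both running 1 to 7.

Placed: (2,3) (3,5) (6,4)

Row 1: attacked by (2,3)→{2,3,4}; (3,5)→{3,5,7}; (6,4)→{4}. Safe: 1, 6. Place at column 1.
Row 4: attacked by (1,1)→{1,4}; (2,3)→{1,3,5}; (3,5)→{4,5,6}; (6,4)→{2,4,6}. Safe: 7. Place at column 7.
Row 5: attacked by (1,1)→{1,5}; (2,3)→{3,6}; (3,5)→{3,5,7}; (4,7)→{6,7}; (6,4)→{3,4,5}. Safe: 2. Place at column 2.
Row 7: attacked by (1,1)→{1,7}; (2,3)→{3}; (3,5)→{1,5}; (4,7)→{4,7}; (5,2)→{2,4}; (6,4)→{3,4,5}. Safe: 6. Place at column 6.
Columns [1, 3, 5, 7, 2, 4, 6], r−c [0, -1, -2, -3, 3, 2, 1], r+c [2, 5, 8, 11, 7, 10, 13] are all distinct, so no two queens attack.

(1,1) (2,3) (3,5) (4,7) (5,2) (6,4) (7,6)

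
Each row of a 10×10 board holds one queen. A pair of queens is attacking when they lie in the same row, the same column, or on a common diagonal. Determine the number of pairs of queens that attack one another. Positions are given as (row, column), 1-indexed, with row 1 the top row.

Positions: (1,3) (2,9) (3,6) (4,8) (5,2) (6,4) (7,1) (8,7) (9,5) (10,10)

0

All columns are distinct and no two queens satisfy |Δrow| = |Δcol|, so no pair attacks.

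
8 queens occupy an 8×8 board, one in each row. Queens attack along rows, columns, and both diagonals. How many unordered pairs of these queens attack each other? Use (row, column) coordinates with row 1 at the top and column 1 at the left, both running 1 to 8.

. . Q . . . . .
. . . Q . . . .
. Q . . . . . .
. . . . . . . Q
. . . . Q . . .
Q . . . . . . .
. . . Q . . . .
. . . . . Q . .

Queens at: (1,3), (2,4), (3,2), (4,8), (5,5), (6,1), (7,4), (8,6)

2

Same column: (2,4)–(7,4) (column 4).
Same diagonal: (1,3)–(2,4) (|1−2| = |3−4| = 1).
Total attacking pairs: 2.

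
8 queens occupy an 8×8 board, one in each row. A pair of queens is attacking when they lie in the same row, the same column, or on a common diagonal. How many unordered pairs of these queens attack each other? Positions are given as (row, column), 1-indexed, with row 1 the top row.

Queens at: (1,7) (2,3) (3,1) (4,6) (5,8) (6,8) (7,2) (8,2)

Same column: (5,8)–(6,8) (column 8); (7,2)–(8,2) (column 2).
Same diagonal: (4,6)–(6,8) (|4−6| = |6−8| = 2); (4,6)–(8,2) (|4−8| = |6−2| = 4).
Total attacking pairs: 4.

4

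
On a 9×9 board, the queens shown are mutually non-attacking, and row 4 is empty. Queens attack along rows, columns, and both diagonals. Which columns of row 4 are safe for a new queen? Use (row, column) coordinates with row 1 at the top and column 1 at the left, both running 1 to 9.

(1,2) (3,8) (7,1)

columns 3, 6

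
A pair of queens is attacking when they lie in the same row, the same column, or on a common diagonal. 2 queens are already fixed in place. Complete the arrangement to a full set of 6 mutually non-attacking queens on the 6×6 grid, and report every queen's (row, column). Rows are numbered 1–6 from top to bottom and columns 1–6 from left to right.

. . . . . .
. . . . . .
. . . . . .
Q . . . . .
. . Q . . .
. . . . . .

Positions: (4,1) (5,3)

Row 1: attacked by (4,1)→{1,4}; (5,3)→{3}. Safe: 2, 5, 6. Place at column 2.
Row 2: attacked by (1,2)→{1,2,3}; (4,1)→{1,3}; (5,3)→{3,6}. Safe: 4, 5. Place at column 4.
Row 3: attacked by (1,2)→{2,4}; (2,4)→{3,4,5}; (4,1)→{1,2}; (5,3)→{1,3,5}. Safe: 6. Place at column 6.
Row 6: attacked by (1,2)→{2}; (2,4)→{4}; (3,6)→{3,6}; (4,1)→{1,3}; (5,3)→{2,3,4}. Safe: 5. Place at column 5.
Columns [2, 4, 6, 1, 3, 5], r−c [-1, -2, -3, 3, 2, 1], r+c [3, 6, 9, 5, 8, 11] are all distinct, so no two queens attack.

(1,2) (2,4) (3,6) (4,1) (5,3) (6,5)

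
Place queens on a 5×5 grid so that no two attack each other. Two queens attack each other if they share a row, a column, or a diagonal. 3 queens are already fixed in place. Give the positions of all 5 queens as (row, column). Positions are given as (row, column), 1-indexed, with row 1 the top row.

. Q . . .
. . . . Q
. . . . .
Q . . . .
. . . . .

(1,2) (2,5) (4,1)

(1,2) (2,5) (3,3) (4,1) (5,4)

Row 3: attacked by (1,2)→{2,4}; (2,5)→{4,5}; (4,1)→{1,2}. Safe: 3. Place at column 3.
Row 5: attacked by (1,2)→{2}; (2,5)→{2,5}; (3,3)→{1,3,5}; (4,1)→{1,2}. Safe: 4. Place at column 4.
Columns [2, 5, 3, 1, 4], r−c [-1, -3, 0, 3, 1], r+c [3, 7, 6, 5, 9] are all distinct, so no two queens attack.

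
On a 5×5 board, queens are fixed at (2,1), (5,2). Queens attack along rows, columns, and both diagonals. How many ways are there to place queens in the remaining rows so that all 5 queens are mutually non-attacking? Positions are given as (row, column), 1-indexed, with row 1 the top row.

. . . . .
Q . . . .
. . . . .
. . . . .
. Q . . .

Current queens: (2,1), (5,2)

1

Branch on row 1: col 3 → 0; col 4 → 1; col 5 → 0.
Sum: 0 + 1 + 0 = 1.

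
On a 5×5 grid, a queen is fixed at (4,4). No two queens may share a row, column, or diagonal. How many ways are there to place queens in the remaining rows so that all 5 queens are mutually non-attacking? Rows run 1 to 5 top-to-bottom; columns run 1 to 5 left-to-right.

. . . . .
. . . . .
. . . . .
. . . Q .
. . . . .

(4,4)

2

Branch on row 1: col 2 → 0; col 3 → 1; col 5 → 1.
Sum: 0 + 1 + 1 = 2.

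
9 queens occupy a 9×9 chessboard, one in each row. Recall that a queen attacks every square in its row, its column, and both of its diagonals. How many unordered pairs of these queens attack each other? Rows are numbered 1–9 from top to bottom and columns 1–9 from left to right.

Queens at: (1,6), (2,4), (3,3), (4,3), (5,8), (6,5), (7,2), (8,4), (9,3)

Same column: (2,4)–(8,4) (column 4); (3,3)–(4,3) (column 3); (3,3)–(9,3) (column 3); (4,3)–(9,3) (column 3).
Same diagonal: (1,6)–(4,3) (|1−4| = |6−3| = 3); (2,4)–(3,3) (|2−3| = |4−3| = 1); (4,3)–(6,5) (|4−6| = |3−5| = 2); (8,4)–(9,3) (|8−9| = |4−3| = 1).
Total attacking pairs: 8.

8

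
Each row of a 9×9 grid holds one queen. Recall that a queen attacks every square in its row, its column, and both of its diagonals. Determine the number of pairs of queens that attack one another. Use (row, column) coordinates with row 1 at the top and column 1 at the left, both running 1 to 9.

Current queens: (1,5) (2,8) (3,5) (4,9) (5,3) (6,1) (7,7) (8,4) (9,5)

Same column: (1,5)–(3,5) (column 5); (1,5)–(9,5) (column 5); (3,5)–(9,5) (column 5).
Same diagonal: (3,5)–(5,3) (|3−5| = |5−3| = 2); (7,7)–(9,5) (|7−9| = |7−5| = 2); (8,4)–(9,5) (|8−9| = |4−5| = 1).
Total attacking pairs: 6.

6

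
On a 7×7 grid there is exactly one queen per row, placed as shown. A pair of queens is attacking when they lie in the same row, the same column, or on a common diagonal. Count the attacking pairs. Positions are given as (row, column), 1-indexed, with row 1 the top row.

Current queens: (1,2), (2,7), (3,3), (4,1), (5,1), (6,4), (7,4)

Same column: (4,1)–(5,1) (column 1); (6,4)–(7,4) (column 4).
Same diagonal: (3,3)–(5,1) (|3−5| = |3−1| = 2); (4,1)–(7,4) (|4−7| = |1−4| = 3).
Total attacking pairs: 4.

4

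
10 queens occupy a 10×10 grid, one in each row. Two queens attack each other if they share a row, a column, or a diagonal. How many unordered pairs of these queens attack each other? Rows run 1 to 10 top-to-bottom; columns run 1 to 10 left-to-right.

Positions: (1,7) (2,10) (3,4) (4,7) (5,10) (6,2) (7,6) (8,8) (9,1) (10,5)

4

Same column: (1,7)–(4,7) (column 7); (2,10)–(5,10) (column 10).
Same diagonal: (1,7)–(6,2) (|1−6| = |7−2| = 5); (5,10)–(10,5) (|5−10| = |10−5| = 5).
Total attacking pairs: 4.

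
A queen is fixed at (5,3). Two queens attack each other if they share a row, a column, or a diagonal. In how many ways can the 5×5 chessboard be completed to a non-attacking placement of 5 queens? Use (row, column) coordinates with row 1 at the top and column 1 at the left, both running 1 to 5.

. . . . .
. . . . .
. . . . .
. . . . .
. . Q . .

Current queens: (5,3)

Branch on row 1: col 1 → 1; col 2 → 0; col 4 → 0; col 5 → 1.
Sum: 1 + 0 + 0 + 1 = 2.

2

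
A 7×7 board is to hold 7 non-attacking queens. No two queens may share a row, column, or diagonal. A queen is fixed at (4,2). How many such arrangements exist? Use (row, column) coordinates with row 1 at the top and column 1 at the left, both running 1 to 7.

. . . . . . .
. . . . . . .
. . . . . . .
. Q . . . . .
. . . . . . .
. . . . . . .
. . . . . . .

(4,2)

6

Branch on row 1: col 1 → 1; col 3 → 2; col 4 → 2; col 6 → 0; col 7 → 1.
Sum: 1 + 2 + 2 + 0 + 1 = 6.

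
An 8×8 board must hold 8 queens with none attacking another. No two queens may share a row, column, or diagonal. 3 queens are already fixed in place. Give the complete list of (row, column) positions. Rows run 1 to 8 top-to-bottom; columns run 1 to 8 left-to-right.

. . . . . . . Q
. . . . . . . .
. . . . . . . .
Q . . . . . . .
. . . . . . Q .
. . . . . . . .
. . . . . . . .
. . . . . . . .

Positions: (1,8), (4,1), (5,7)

Row 2: attacked by (1,8)→{7,8}; (4,1)→{1,3}; (5,7)→{4,7}. Safe: 2, 5, 6. Place at column 2.
Row 3: attacked by (1,8)→{6,8}; (2,2)→{1,2,3}; (4,1)→{1,2}; (5,7)→{5,7}. Safe: 4. Place at column 4.
Row 6: attacked by (1,8)→{3,8}; (2,2)→{2,6}; (3,4)→{1,4,7}; (4,1)→{1,3}; (5,7)→{6,7,8}. Safe: 5. Place at column 5.
Row 7: attacked by (1,8)→{2,8}; (2,2)→{2,7}; (3,4)→{4,8}; (4,1)→{1,4}; (5,7)→{5,7}; (6,5)→{4,5,6}. Safe: 3. Place at column 3.
Row 8: attacked by (1,8)→{1,8}; (2,2)→{2,8}; (3,4)→{4}; (4,1)→{1,5}; (5,7)→{4,7}; (6,5)→{3,5,7}; (7,3)→{2,3,4}. Safe: 6. Place at column 6.
Columns [8, 2, 4, 1, 7, 5, 3, 6], r−c [-7, 0, -1, 3, -2, 1, 4, 2], r+c [9, 4, 7, 5, 12, 11, 10, 14] are all distinct, so no two queens attack.

(1,8) (2,2) (3,4) (4,1) (5,7) (6,5) (7,3) (8,6)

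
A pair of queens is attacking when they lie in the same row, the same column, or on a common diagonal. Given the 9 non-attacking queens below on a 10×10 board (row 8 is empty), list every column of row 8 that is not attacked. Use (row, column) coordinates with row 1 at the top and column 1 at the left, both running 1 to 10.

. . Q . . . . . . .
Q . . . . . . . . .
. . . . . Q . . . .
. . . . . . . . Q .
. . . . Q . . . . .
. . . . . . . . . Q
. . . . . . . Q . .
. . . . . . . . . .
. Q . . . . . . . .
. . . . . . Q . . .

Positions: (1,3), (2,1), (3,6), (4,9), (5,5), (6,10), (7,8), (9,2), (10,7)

columns 4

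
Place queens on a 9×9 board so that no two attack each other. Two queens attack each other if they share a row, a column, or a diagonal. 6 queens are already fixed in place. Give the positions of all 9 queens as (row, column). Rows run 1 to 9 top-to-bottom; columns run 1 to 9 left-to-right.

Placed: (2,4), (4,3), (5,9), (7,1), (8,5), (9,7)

Row 1: attacked by (2,4)→{3,4,5}; (4,3)→{3,6}; (5,9)→{5,9}; (7,1)→{1,7}; (8,5)→{5}; (9,7)→{7}. Safe: 2, 8. Place at column 2.
Row 3: attacked by (1,2)→{2,4}; (2,4)→{3,4,5}; (4,3)→{2,3,4}; (5,9)→{7,9}; (7,1)→{1,5}; (8,5)→{5}; (9,7)→{1,7}. Safe: 6, 8. Place at column 8.
Row 6: attacked by (1,2)→{2,7}; (2,4)→{4,8}; (3,8)→{5,8}; (4,3)→{1,3,5}; (5,9)→{8,9}; (7,1)→{1,2}; (8,5)→{3,5,7}; (9,7)→{4,7}. Safe: 6. Place at column 6.
Columns [2, 4, 8, 3, 9, 6, 1, 5, 7], r−c [-1, -2, -5, 1, -4, 0, 6, 3, 2], r+c [3, 6, 11, 7, 14, 12, 8, 13, 16] are all distinct, so no two queens attack.

(1,2) (2,4) (3,8) (4,3) (5,9) (6,6) (7,1) (8,5) (9,7)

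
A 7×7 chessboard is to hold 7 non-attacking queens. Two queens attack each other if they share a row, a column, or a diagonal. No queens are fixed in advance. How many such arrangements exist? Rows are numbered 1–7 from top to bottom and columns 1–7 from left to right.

40

Branch on row 1: col 1 → 4; col 2 → 7; col 3 → 6; col 4 → 6; col 5 → 6; col 6 → 7; col 7 → 4.
Sum: 4 + 7 + 6 + 6 + 6 + 7 + 4 = 40.
(This is the classic 7-queens count.)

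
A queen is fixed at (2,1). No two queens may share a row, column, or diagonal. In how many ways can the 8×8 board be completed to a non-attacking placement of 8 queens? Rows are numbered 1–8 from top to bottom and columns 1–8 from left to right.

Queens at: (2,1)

Branch on row 1: col 3 → 1; col 4 → 2; col 5 → 3; col 6 → 1; col 7 → 1; col 8 → 0.
Sum: 1 + 2 + 3 + 1 + 1 + 0 = 8.

8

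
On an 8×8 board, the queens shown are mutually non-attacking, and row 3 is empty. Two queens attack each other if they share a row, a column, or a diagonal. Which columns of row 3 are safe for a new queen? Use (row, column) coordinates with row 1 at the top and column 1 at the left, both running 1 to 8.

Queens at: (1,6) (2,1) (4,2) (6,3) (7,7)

columns 5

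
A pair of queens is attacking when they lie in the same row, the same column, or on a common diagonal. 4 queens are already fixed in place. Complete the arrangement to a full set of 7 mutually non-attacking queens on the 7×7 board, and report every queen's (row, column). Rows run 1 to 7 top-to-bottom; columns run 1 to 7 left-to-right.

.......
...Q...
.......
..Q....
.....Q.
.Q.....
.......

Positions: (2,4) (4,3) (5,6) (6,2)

Row 1: attacked by (2,4)→{3,4,5}; (4,3)→{3,6}; (5,6)→{2,6}; (6,2)→{2,7}. Safe: 1. Place at column 1.
Row 3: attacked by (1,1)→{1,3}; (2,4)→{3,4,5}; (4,3)→{2,3,4}; (5,6)→{4,6}; (6,2)→{2,5}. Safe: 7. Place at column 7.
Row 7: attacked by (1,1)→{1,7}; (2,4)→{4}; (3,7)→{3,7}; (4,3)→{3,6}; (5,6)→{4,6}; (6,2)→{1,2,3}. Safe: 5. Place at column 5.
Columns [1, 4, 7, 3, 6, 2, 5], r−c [0, -2, -4, 1, -1, 4, 2], r+c [2, 6, 10, 7, 11, 8, 12] are all distinct, so no two queens attack.

(1,1) (2,4) (3,7) (4,3) (5,6) (6,2) (7,5)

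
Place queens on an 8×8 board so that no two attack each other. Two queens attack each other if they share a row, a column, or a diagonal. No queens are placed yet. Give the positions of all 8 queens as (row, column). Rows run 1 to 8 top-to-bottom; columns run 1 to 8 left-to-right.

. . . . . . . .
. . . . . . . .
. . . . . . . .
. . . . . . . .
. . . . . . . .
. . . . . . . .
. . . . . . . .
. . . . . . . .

(1,5) (2,8) (3,4) (4,1) (5,7) (6,2) (7,6) (8,3)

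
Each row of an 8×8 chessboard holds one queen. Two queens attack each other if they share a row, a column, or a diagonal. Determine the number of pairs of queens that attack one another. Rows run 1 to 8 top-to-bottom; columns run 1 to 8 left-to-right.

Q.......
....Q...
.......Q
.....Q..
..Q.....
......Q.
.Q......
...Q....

All columns are distinct and no two queens satisfy |Δrow| = |Δcol|, so no pair attacks.

0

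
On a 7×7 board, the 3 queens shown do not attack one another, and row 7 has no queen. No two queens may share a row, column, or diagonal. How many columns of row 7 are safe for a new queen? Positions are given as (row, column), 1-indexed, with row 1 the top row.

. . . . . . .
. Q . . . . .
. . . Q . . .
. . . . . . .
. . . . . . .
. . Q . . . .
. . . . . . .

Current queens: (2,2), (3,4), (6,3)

3

(2,2) attacks row 7 at column 2 and diagonals 7.
(3,4) attacks row 7 at column 4.
(6,3) attacks row 7 at column 3 and diagonals 2, 4.
Attacked columns: {2, 3, 4, 7}. Safe: {1, 5, 6}.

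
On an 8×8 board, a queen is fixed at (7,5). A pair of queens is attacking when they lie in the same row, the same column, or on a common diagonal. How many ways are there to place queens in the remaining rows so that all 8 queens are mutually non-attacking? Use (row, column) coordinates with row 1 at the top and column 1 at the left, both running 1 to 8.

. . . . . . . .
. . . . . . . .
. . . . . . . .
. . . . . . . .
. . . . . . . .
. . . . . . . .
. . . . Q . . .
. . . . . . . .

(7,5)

Branch on row 1: col 1 → 1; col 2 → 0; col 3 → 1; col 4 → 3; col 6 → 3; col 7 → 0; col 8 → 0.
Sum: 1 + 0 + 1 + 3 + 3 + 0 + 0 = 8.

8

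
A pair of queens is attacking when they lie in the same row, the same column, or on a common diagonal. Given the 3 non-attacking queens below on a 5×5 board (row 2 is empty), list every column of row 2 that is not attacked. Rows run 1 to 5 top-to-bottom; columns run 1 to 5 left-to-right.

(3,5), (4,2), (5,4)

columns 3

(3,5) attacks row 2 at column 5 and diagonals 4.
(4,2) attacks row 2 at column 2 and diagonals 4.
(5,4) attacks row 2 at column 4 and diagonals 1.
Attacked columns: {1, 2, 4, 5}. Safe: {3}.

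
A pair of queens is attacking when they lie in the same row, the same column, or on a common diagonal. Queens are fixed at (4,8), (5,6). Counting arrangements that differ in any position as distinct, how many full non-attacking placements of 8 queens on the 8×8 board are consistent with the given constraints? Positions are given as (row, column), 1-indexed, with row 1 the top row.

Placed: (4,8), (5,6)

6

Branch on row 1: col 1 → 0; col 3 → 2; col 4 → 2; col 7 → 2.
Sum: 0 + 2 + 2 + 2 = 6.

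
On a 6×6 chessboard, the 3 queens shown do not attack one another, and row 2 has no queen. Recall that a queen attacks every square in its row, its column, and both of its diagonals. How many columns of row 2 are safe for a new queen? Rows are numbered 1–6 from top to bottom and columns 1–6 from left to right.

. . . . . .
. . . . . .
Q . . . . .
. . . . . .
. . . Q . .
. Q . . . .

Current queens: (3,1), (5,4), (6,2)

2

(3,1) attacks row 2 at column 1 and diagonals 2.
(5,4) attacks row 2 at column 4 and diagonals 1.
(6,2) attacks row 2 at column 2 and diagonals 6.
Attacked columns: {1, 2, 4, 6}. Safe: {3, 5}.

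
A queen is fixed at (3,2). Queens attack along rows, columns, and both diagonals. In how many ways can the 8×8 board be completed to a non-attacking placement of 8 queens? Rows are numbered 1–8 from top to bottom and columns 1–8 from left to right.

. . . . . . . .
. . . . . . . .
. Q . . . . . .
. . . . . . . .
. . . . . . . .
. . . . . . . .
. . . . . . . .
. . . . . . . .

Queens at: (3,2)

Branch on row 1: col 1 → 0; col 3 → 7; col 5 → 3; col 6 → 2; col 7 → 2; col 8 → 0.
Sum: 0 + 7 + 3 + 2 + 2 + 0 = 14.

14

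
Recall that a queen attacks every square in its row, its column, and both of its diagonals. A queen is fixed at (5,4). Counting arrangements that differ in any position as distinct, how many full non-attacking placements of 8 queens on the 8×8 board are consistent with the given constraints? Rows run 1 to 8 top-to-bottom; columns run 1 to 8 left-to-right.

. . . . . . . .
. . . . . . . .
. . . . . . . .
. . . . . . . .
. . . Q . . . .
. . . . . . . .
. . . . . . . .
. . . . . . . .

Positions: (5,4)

Branch on row 1: col 1 → 0; col 2 → 1; col 3 → 3; col 5 → 1; col 6 → 3; col 7 → 0.
Sum: 0 + 1 + 3 + 1 + 3 + 0 = 8.

8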